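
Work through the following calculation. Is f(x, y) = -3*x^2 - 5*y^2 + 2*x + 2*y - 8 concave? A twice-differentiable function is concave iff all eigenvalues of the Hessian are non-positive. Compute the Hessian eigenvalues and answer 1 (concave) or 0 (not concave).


The Hessian of f(x,y) = -3*x^2 - 5*y^2 + 2*x + 2*y - 8 is:
H = [[-6, 0], [0, -10]]
Trace = -6 - 10 = -16
Determinant = -6*-10 - (0)^2 = 60
Discriminant = (-16)^2 - 4*60 = 16.0
Eigenvalues: lambda_1 = -10.0, lambda_2 = -6.0
The function is concave.

1


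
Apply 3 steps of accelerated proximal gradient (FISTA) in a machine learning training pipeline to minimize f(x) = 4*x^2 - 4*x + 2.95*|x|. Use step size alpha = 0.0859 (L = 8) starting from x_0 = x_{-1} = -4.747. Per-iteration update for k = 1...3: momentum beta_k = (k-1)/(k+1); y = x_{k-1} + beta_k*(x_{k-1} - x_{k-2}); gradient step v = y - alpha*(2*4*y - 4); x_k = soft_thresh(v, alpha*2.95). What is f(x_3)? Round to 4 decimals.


FISTA on f(x) = 4*x^2 - 4*x + 2.95*|x|
L = 8, alpha = 0.0859
Iteration 1: beta = 0.0, y = -4.747 + 0.0*(-4.747 + 4.747) = -4.747
  grad(y) = -41.976, v = y - alpha*grad = -1.1413
  prox(v) = soft_thresh(-1.1413, 0.2534) = -0.8879
Iteration 2: beta = 0.3333, y = -0.8879 + 0.3333*(-0.8879 + 4.747) = 0.3985
  grad(y) = -0.8118, v = y - alpha*grad = 0.4683
  prox(v) = soft_thresh(0.4683, 0.2534) = 0.2149
Iteration 3: beta = 0.5, y = 0.2149 + 0.5*(0.2149 + 0.8879) = 0.7662
  grad(y) = 2.1297, v = y - alpha*grad = 0.5833
  prox(v) = soft_thresh(0.5833, 0.2534) = 0.3299
f(x_3) = 4*0.3299^2 - 4*0.3299 + 2.95*|0.3299| = 0.0889


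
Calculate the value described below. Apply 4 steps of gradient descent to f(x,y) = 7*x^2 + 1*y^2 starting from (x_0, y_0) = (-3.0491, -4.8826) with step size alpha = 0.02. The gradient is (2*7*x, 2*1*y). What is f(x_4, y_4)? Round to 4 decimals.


Gradient descent on f(x,y) = 7*x^2 + 1*y^2.
Starting point: (-3.0491, -4.8826), alpha = 0.02
Step 1: grad_x = 2*7*-3.0491 = -42.6874, grad_y = 2*1*-4.8826 = -9.7652
  x_1 = -3.0491 - 0.02*-42.6874 = -2.1954
  y_1 = -4.8826 - 0.02*-9.7652 = -4.6873
Step 2: grad_x = 2*7*-2.1954 = -30.7349, grad_y = 2*1*-4.6873 = -9.3746
  x_2 = -2.1954 - 0.02*-30.7349 = -1.5807
  y_2 = -4.6873 - 0.02*-9.3746 = -4.4998
Step 3: grad_x = 2*7*-1.5807 = -22.1291, grad_y = 2*1*-4.4998 = -8.9996
  x_3 = -1.5807 - 0.02*-22.1291 = -1.1381
  y_3 = -4.4998 - 0.02*-8.9996 = -4.3198
Step 4: grad_x = 2*7*-1.1381 = -15.933, grad_y = 2*1*-4.3198 = -8.6396
  x_4 = -1.1381 - 0.02*-15.933 = -0.8194
  y_4 = -4.3198 - 0.02*-8.6396 = -4.147
f(-0.8194, -4.147) = 7*(-0.8194)^2 + 1*(-4.147)^2 = 21.8978


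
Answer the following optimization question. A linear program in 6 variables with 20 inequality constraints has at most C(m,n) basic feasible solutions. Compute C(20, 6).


Each vertex corresponds to some choice of n active constraints out of m, so the number of vertices is at most C(m, n) = m! / (n!(m-n)!).
m = 20, n = 6
Numerator: 20 * 19 * 18 * 17 * 16 * 15
Denominator: 6! = 720
C(20, 6) = 38760


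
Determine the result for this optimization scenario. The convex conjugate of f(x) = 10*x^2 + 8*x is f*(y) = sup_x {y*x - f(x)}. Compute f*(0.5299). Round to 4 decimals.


f*(y) = sup_x {y*x - a*x^2 - b*x} = sup_x {(y-b)*x - a*x^2}
FOC: (y - b) - 2a*x = 0 => x* = (y - b)/(2a)
x* = (0.5299 - 8)/(2*10) = -0.3735
f*(0.5299) = (y-b)^2/(4a) = (0.5299 - 8)^2/(4*10)
= 55.8024/40 = 1.3951


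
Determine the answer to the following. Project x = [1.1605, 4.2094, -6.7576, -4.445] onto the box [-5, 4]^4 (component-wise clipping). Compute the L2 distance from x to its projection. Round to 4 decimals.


Project each component onto [-5, 4].
clip(1.1605) = 1.1605, clip(4.2094) = 4.0, clip(-6.7576) = -5.0, clip(-4.445) = -4.445
Projection = [1.1605, 4.0, -5.0, -4.445]
Squared diffs: [0.0, 0.0438, 3.0892, 0.0]
Distance = sqrt(3.133) = 1.77


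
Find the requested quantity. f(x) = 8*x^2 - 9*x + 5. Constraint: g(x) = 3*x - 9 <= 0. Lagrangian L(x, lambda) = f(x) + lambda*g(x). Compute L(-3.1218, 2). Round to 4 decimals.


Step 1: Evaluate f(x).
f(-3.1218) = 8*(-3.1218)^2 - 9*(-3.1218) + 5 = 111.0613
Step 2: Evaluate g(x).
g(-3.1218) = 3*-3.1218 - 9 = -18.3654
Step 3: Compute Lagrangian.
L = 111.0613 + 2*-18.3654 = 74.3305


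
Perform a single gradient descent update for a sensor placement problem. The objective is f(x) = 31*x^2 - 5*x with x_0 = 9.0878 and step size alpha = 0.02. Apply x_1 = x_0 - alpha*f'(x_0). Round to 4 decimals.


We compute the gradient at x_0 and apply the update.
f'(x) = 62*x - 5
f'(9.0878) = 62*9.0878 - 5 = 558.4436
x_1 = 9.0878 - 0.02*558.4436 = -2.0811


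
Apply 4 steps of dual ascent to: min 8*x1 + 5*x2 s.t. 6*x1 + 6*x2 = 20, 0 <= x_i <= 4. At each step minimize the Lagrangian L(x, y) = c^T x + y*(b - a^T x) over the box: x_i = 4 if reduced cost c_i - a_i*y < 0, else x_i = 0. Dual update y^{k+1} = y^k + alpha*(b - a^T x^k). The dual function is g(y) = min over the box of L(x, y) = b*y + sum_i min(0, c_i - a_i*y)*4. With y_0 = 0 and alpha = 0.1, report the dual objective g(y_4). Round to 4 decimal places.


Dual ascent for LP: min 8*x1 + 5*x2, 6*x1 + 6*x2 = 20, 0 <= x_i <= 4
Step 1: y^k = 0.0, reduced costs: (8.0, 5.0)
  x^k = (0.0, 0.0), subgradient = b - a^T x = 20.0
  y^{k+1} = 0.0 + 0.1*20.0 = 2.0
Step 2: y^k = 2.0, reduced costs: (-4.0, -7.0)
  x^k = (4.0, 4.0), subgradient = b - a^T x = -28.0
  y^{k+1} = 2.0 + 0.1*-28.0 = -0.8
Step 3: y^k = -0.8, reduced costs: (12.8, 9.8)
  x^k = (0.0, 0.0), subgradient = b - a^T x = 20.0
  y^{k+1} = -0.8 + 0.1*20.0 = 1.2
Step 4: y^k = 1.2, reduced costs: (0.8, -2.2)
  x^k = (0.0, 4.0), subgradient = b - a^T x = -4.0
  y^{k+1} = 1.2 + 0.1*-4.0 = 0.8
Dual objective at y_4 = 0.8: reduced costs (3.2, 0.2), box minimizer x = (0.0, 0.0)
g(y_4) = b*y + (c1 - a1*y)*x1 + (c2 - a2*y)*x2 = 20*0.8 + 3.2*0.0 + 0.2*0.0 = 16.0 + 0.0 + 0.0 = 16.0


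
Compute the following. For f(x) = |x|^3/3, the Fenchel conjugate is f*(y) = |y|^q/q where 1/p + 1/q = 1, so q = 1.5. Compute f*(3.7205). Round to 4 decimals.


The conjugate exponent q satisfies 1/p + 1/q = 1.
p = 3, so q = 3/(3 - 1) = 1.5
|y|^q = 3.7205^1.5 = 7.1763
f*(3.7205) = 7.1763 / 1.5 = 4.7842


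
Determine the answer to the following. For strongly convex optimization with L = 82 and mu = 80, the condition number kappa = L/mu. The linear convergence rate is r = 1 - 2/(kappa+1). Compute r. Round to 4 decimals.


Step 1: Compute the condition number.
kappa = L/mu = 82/80 = 1.025
Step 2: Compute the convergence rate.
r = 1 - 2/(kappa + 1) = 1 - 2*mu/(L + mu) = (L - mu)/(L + mu) = 2/162 = 0.0123


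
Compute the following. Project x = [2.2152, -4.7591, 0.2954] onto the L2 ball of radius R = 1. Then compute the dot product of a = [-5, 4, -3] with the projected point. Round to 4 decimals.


Step 1: Compute ||x|| (intermediates to 6 decimals).
||x|| = sqrt(2.2152^2 + (-4.7591)^2 + 0.2954^2) = 5.2577
Step 2: Project.
Since ||x|| > R, scale = R/||x|| = 1/5.2577 = 0.190197, proj(x) = scale * x
proj(x) = [0.421324, -0.905167, 0.056184]
Step 3: Dot product.
a^T * proj(x) = -5*0.421324 + 4*(-0.905167) - 3*0.056184 = -5.8958


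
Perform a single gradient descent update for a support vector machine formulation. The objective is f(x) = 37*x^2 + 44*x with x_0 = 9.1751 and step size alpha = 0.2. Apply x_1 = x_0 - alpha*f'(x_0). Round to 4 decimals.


We compute the gradient at x_0 and apply the update.
f'(x) = 74*x + 44
f'(9.1751) = 74*9.1751 + 44 = 722.9574
x_1 = 9.1751 - 0.2*722.9574 = -135.4164


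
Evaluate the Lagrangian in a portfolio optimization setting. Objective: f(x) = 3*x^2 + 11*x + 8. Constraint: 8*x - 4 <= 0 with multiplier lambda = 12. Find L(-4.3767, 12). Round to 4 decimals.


Step 1: Evaluate f(x).
f(-4.3767) = 3*(-4.3767)^2 + 11*(-4.3767) + 8 = 17.3228
Step 2: Evaluate g(x).
g(-4.3767) = 8*-4.3767 - 4 = -39.0136
Step 3: Compute Lagrangian.
L = 17.3228 + 12*-39.0136 = -450.8404


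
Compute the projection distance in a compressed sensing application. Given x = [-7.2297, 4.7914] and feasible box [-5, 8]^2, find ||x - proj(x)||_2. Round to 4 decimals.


Project each component onto [-5, 8].
clip(-7.2297) = -5.0, clip(4.7914) = 4.7914
Projection = [-5.0, 4.7914]
Squared diffs: [4.9716, 0.0]
Distance = sqrt(4.9716) = 2.2297


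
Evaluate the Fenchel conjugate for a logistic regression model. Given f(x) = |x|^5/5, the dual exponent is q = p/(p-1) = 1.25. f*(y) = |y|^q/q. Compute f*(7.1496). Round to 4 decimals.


The conjugate exponent q satisfies 1/p + 1/q = 1.
p = 5, so q = 5/(5 - 1) = 1.25
|y|^q = 7.1496^1.25 = 11.691
f*(7.1496) = 11.691 / 1.25 = 9.3528


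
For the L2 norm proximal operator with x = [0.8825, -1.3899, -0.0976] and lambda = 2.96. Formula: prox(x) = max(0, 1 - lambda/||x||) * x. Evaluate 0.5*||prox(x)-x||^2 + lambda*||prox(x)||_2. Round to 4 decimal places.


Step 1: Compute ||x||.
||x|| = 1.6493
Step 2: Compute scaling factor.
scale = max(0, 1 - 2.96/1.6493) = 0.0
Step 3: prox(x) = [0.0, -0.0, -0.0]
||prox(x)|| = 0.0
Step 4: Proximal objective.
0.5*||prox-x||^2 = 1.3601
lambda*||prox|| = 0.0
Total = 1.3601


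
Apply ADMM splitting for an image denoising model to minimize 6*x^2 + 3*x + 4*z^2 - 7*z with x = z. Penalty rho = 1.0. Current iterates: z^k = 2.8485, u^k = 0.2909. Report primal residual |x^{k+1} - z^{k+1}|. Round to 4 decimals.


ADMM iteration with rho = 1.0, z^k = 2.8485, u^k = 0.2909
Step 1: x-update.
Minimize 6*x^2 + 3*x + (1.0/2)*(x - 2.8485 + 0.2909)^2
FOC: (2*6 + 1.0)*x = -3 + 1.0*(2.8485 - 0.2909)
x^{k+1} = -0.034
Step 2: z-update.
Minimize 4*z^2 - 7*z + (1.0/2)*(-0.034 - z + 0.2909)^2
FOC: (2*4 + 1.0)*z = 7 + 1.0*(-0.034 + 0.2909)
z^{k+1} = 0.8063
Step 3: u-update.
u^{k+1} = 0.2909 - 0.034 - 0.8063 = -0.5494
Step 4: Primal residual = |-0.034 - 0.8063| = 0.8403


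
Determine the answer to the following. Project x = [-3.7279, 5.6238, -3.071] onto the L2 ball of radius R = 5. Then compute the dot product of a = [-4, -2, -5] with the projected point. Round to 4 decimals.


Step 1: Compute ||x|| (intermediates to 6 decimals).
||x|| = sqrt((-3.7279)^2 + 5.6238^2 + (-3.071)^2) = 7.413191
Step 2: Project.
Since ||x|| > R, scale = R/||x|| = 5/7.413191 = 0.674473, proj(x) = scale * x
proj(x) = [-2.514368, 3.793101, -2.071307]
Step 3: Dot product.
a^T * proj(x) = -4*(-2.514368) - 2*3.793101 - 5*(-2.071307) = 12.8278


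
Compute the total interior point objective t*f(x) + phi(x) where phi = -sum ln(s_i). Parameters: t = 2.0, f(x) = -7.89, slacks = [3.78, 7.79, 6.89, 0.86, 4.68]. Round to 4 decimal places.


Step 1: Compute log-barrier.
ln values: [1.3297, 2.0528, 1.9301, -0.1508, 1.5433]
phi = -(1.3297 + 2.0528 + 1.9301 - 0.1508 + 1.5433) = -6.7051
Step 2: Compute augmented objective.
t*f(x) = 2.0*-7.89 = -15.78
Total = -15.78 - 6.7051 = -22.4851


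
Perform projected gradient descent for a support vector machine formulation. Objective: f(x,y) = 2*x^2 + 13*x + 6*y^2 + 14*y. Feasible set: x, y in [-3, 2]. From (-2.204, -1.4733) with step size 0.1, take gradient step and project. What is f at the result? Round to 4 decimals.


Step 1: Compute gradient at (-2.204, -1.4733).
grad_x = 2*2*-2.204 + 13 = 4.184
grad_y = 2*6*-1.4733 + 14 = -3.6796
Step 2: Gradient step.
x_raw = -2.204 - 0.1*4.184 = -2.6224
y_raw = -1.4733 - 0.1*-3.6796 = -1.1053
Step 3: Project onto [-3, 2].
x_proj = clip(-2.6224) = -2.6224
y_proj = clip(-1.1053) = -1.1053
Step 4: Evaluate f.
f(-2.6224, -1.1053) = -28.4813


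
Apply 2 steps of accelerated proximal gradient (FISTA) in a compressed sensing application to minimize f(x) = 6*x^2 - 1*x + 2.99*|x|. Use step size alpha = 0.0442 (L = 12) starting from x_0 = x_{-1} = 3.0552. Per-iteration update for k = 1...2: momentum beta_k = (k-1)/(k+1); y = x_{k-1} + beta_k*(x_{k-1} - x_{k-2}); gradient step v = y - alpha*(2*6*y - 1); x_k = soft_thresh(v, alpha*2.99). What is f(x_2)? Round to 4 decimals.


FISTA on f(x) = 6*x^2 - 1*x + 2.99*|x|
L = 12, alpha = 0.0442
Iteration 1: beta = 0.0, y = 3.0552 + 0.0*(3.0552 - 3.0552) = 3.0552
  grad(y) = 35.6624, v = y - alpha*grad = 1.4789
  prox(v) = soft_thresh(1.4789, 0.1322) = 1.3468
Iteration 2: beta = 0.3333, y = 1.3468 + 0.3333*(1.3468 - 3.0552) = 0.7773
  grad(y) = 8.3274, v = y - alpha*grad = 0.4092
  prox(v) = soft_thresh(0.4092, 0.1322) = 0.2771
f(x_2) = 6*0.2771^2 - 1*0.2771 + 2.99*|0.2771| = 1.0119


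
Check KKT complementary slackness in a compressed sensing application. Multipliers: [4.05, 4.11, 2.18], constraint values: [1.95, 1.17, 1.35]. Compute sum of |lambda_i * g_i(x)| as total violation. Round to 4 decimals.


KKT complementary slackness check:
lambda_1 * g_1 = 4.05 * 1.95 = 7.8975
lambda_2 * g_2 = 4.11 * 1.17 = 4.8087
lambda_3 * g_3 = 2.18 * 1.35 = 2.943
Total violation = 7.8975 + 4.8087 + 2.943 = 15.6492


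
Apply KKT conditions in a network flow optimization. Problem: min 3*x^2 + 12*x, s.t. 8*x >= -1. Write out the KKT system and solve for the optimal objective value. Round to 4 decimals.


Step 1: Try lambda = 0 (constraint inactive).
x_unc = -12/(2*3) = -2.0
Check: 8*-2.0 = -16.0 < -1 -- violated!
Step 2: Constraint must be active: 8*x = -1
x* = -1/8 = -0.125
lambda = (2*3*(-0.125) + 12)/8 = 1.4063
Step 3: Compute optimal value.
f(x*) = 3*(-0.125)^2 + 12*(-0.125) = -1.4531


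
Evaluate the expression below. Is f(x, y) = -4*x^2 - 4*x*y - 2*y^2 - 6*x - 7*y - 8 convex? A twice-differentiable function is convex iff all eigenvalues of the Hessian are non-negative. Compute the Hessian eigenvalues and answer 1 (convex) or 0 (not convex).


The Hessian of f(x,y) = -4*x^2 - 4*x*y - 2*y^2 - 6*x - 7*y - 8 is:
H = [[-8, -4], [-4, -4]]
Trace = -8 - 4 = -12
Determinant = -8*-4 - (-4)^2 = 16
Discriminant = (-12)^2 - 4*16 = 80.0
Eigenvalues: lambda_1 = -10.4721, lambda_2 = -1.5279
The function is not convex.

0


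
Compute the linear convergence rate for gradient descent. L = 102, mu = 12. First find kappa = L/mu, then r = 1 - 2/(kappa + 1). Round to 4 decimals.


Step 1: Compute the condition number.
kappa = L/mu = 102/12 = 8.5
Step 2: Compute the convergence rate.
r = 1 - 2/(kappa + 1) = 1 - 2*mu/(L + mu) = (L - mu)/(L + mu) = 90/114 = 0.7895


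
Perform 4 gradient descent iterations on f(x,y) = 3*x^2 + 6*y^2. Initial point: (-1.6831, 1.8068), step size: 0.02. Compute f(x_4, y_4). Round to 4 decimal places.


Gradient descent on f(x,y) = 3*x^2 + 6*y^2.
Starting point: (-1.6831, 1.8068), alpha = 0.02
Step 1: grad_x = 2*3*-1.6831 = -10.0986, grad_y = 2*6*1.8068 = 21.6816
  x_1 = -1.6831 - 0.02*-10.0986 = -1.4811
  y_1 = 1.8068 - 0.02*21.6816 = 1.3732
Step 2: grad_x = 2*3*-1.4811 = -8.8868, grad_y = 2*6*1.3732 = 16.478
  x_2 = -1.4811 - 0.02*-8.8868 = -1.3034
  y_2 = 1.3732 - 0.02*16.478 = 1.0436
Step 3: grad_x = 2*3*-1.3034 = -7.8204, grad_y = 2*6*1.0436 = 12.5233
  x_3 = -1.3034 - 0.02*-7.8204 = -1.147
  y_3 = 1.0436 - 0.02*12.5233 = 0.7931
Step 4: grad_x = 2*3*-1.147 = -6.8819, grad_y = 2*6*0.7931 = 9.5177
  x_4 = -1.147 - 0.02*-6.8819 = -1.0093
  y_4 = 0.7931 - 0.02*9.5177 = 0.6028
f(-1.0093, 0.6028) = 3*(-1.0093)^2 + 6*0.6028^2 = 5.2365


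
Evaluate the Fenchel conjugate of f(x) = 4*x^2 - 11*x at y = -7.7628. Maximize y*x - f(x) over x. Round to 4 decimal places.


f*(y) = sup_x {y*x - a*x^2 - b*x} = sup_x {(y-b)*x - a*x^2}
FOC: (y - b) - 2a*x = 0 => x* = (y - b)/(2a)
x* = (-7.7628 + 11)/(2*4) = 0.4047
f*(-7.7628) = (y-b)^2/(4a) = (-7.7628 + 11)^2/(4*4)
= 10.4795/16 = 0.655


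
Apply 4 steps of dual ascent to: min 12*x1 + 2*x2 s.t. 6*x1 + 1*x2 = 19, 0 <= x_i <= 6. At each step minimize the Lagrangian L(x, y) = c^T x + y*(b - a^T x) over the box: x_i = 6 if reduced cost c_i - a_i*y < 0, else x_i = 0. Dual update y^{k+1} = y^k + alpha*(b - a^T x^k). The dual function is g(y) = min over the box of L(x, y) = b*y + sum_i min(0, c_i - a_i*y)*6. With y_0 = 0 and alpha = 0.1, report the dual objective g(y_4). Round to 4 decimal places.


Dual ascent for LP: min 12*x1 + 2*x2, 6*x1 + 1*x2 = 19, 0 <= x_i <= 6
Step 1: y^k = 0.0, reduced costs: (12.0, 2.0)
  x^k = (0.0, 0.0), subgradient = b - a^T x = 19.0
  y^{k+1} = 0.0 + 0.1*19.0 = 1.9
Step 2: y^k = 1.9, reduced costs: (0.6, 0.1)
  x^k = (0.0, 0.0), subgradient = b - a^T x = 19.0
  y^{k+1} = 1.9 + 0.1*19.0 = 3.8
Step 3: y^k = 3.8, reduced costs: (-10.8, -1.8)
  x^k = (6.0, 6.0), subgradient = b - a^T x = -23.0
  y^{k+1} = 3.8 + 0.1*-23.0 = 1.5
Step 4: y^k = 1.5, reduced costs: (3.0, 0.5)
  x^k = (0.0, 0.0), subgradient = b - a^T x = 19.0
  y^{k+1} = 1.5 + 0.1*19.0 = 3.4
Dual objective at y_4 = 3.4: reduced costs (-8.4, -1.4), box minimizer x = (6.0, 6.0)
g(y_4) = b*y + (c1 - a1*y)*x1 + (c2 - a2*y)*x2 = 19*3.4 + (-8.4)*6.0 + (-1.4)*6.0 = 64.6 - 50.4 - 8.4 = 5.8


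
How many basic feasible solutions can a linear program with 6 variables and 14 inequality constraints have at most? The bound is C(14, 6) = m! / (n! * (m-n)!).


Each vertex corresponds to some choice of n active constraints out of m, so the number of vertices is at most C(m, n) = m! / (n!(m-n)!).
m = 14, n = 6
Numerator: 14 * 13 * 12 * 11 * 10 * 9
Denominator: 6! = 720
C(14, 6) = 3003


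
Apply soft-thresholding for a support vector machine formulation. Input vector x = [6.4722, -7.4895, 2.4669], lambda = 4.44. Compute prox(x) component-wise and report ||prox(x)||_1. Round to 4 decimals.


Soft-thresholding with lambda = 4.44:
prox(6.4722) = sign(6.4722)*max(|6.4722| - 4.44, 0) = 2.0322
prox(-7.4895) = sign(-7.4895)*max(|-7.4895| - 4.44, 0) = -3.0495
prox(2.4669) = sign(2.4669)*max(|2.4669| - 4.44, 0) = 0.0
prox(x) = [2.0322, -3.0495, 0.0]
||prox(x)||_1 = 2.0322 + 3.0495 + 0.0 = 5.0817


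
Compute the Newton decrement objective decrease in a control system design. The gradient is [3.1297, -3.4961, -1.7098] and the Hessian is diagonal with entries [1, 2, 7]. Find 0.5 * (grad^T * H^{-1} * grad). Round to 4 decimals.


Step 1: H is diagonal, so H^(-1) * g = [3.1297, -1.7481, -0.2443].
Step 2: g^T H^(-1) g = sum_i g_i^2 / H_ii
  = (3.1297)^2/1 + (-3.4961)^2/2 + (-1.7098)^2/7
  = 9.795 + 6.1114 + 0.4176 = 16.324
Step 3: Objective decrease = 0.5 * g^T H^(-1) g = 8.162


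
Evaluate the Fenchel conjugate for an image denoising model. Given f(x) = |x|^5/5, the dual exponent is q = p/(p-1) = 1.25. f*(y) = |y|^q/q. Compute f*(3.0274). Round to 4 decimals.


The conjugate exponent q satisfies 1/p + 1/q = 1.
p = 5, so q = 5/(5 - 1) = 1.25
|y|^q = 3.0274^1.25 = 3.9933
f*(3.0274) = 3.9933 / 1.25 = 3.1947


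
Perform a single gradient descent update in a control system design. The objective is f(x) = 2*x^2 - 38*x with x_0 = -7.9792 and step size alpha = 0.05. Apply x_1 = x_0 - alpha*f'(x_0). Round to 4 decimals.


We compute the gradient at x_0 and apply the update.
f'(x) = 4*x - 38
f'(-7.9792) = 4*-7.9792 - 38 = -69.9168
x_1 = -7.9792 - 0.05*-69.9168 = -4.4834


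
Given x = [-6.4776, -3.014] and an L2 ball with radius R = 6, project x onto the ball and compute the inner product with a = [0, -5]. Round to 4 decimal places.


Step 1: Compute ||x|| (intermediates to 6 decimals).
||x|| = sqrt((-6.4776)^2 + (-3.014)^2) = 7.144473
Step 2: Project.
Since ||x|| > R, scale = R/||x|| = 6/7.144473 = 0.83981, proj(x) = scale * x
proj(x) = [-5.439953, -2.531187]
Step 3: Dot product.
a^T * proj(x) = 0*(-5.439953) - 5*(-2.531187) = 12.6559


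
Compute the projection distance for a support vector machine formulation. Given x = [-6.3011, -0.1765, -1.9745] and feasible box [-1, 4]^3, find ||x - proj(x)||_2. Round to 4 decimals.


Project each component onto [-1, 4].
clip(-6.3011) = -1.0, clip(-0.1765) = -0.1765, clip(-1.9745) = -1.0
Projection = [-1.0, -0.1765, -1.0]
Squared diffs: [28.1017, 0.0, 0.9497]
Distance = sqrt(29.0514) = 5.3899


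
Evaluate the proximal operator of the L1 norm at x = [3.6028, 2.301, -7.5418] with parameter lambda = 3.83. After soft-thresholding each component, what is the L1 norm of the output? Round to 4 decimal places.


Soft-thresholding with lambda = 3.83:
prox(3.6028) = sign(3.6028)*max(|3.6028| - 3.83, 0) = 0.0
prox(2.301) = sign(2.301)*max(|2.301| - 3.83, 0) = 0.0
prox(-7.5418) = sign(-7.5418)*max(|-7.5418| - 3.83, 0) = -3.7118
prox(x) = [0.0, 0.0, -3.7118]
||prox(x)||_1 = 0.0 + 0.0 + 3.7118 = 3.7118


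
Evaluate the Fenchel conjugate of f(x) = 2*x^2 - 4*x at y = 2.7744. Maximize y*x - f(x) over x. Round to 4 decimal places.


f*(y) = sup_x {y*x - a*x^2 - b*x} = sup_x {(y-b)*x - a*x^2}
FOC: (y - b) - 2a*x = 0 => x* = (y - b)/(2a)
x* = (2.7744 + 4)/(2*2) = 1.6936
f*(2.7744) = (y-b)^2/(4a) = (2.7744 + 4)^2/(4*2)
= 45.8925/8 = 5.7366


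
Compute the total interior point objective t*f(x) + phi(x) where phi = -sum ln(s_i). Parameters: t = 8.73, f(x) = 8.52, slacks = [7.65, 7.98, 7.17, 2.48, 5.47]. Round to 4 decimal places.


Step 1: Compute log-barrier.
ln values: [2.0347, 2.0769, 1.9699, 0.9083, 1.6993]
phi = -(2.0347 + 2.0769 + 1.9699 + 0.9083 + 1.6993) = -8.6891
Step 2: Compute augmented objective.
t*f(x) = 8.73*8.52 = 74.3796
Total = 74.3796 - 8.6891 = 65.6905


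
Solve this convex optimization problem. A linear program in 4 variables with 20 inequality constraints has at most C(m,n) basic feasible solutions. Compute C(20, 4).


Each vertex corresponds to some choice of n active constraints out of m, so the number of vertices is at most C(m, n) = m! / (n!(m-n)!).
m = 20, n = 4
Numerator: 20 * 19 * 18 * 17
Denominator: 4! = 24
C(20, 4) = 4845


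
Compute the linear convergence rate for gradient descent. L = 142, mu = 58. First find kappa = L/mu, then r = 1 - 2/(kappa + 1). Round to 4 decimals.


Step 1: Compute the condition number.
kappa = L/mu = 142/58 = 2.4483
Step 2: Compute the convergence rate.
r = 1 - 2/(kappa + 1) = 1 - 2*mu/(L + mu) = (L - mu)/(L + mu) = 84/200 = 0.42


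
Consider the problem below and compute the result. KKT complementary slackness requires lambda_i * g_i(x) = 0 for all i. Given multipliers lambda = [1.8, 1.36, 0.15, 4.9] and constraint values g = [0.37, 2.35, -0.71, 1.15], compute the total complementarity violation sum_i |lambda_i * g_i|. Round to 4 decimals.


KKT complementary slackness check:
lambda_1 * g_1 = 1.8 * 0.37 = 0.666
lambda_2 * g_2 = 1.36 * 2.35 = 3.196
lambda_3 * g_3 = 0.15 * -0.71 = -0.1065
lambda_4 * g_4 = 4.9 * 1.15 = 5.635
Total violation = 0.666 + 3.196 + 0.1065 + 5.635 = 9.6035


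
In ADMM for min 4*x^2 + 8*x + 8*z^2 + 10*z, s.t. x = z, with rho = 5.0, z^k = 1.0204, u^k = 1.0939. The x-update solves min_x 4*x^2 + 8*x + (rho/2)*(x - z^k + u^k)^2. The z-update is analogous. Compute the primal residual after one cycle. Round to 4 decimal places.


ADMM iteration with rho = 5.0, z^k = 1.0204, u^k = 1.0939
Step 1: x-update.
Minimize 4*x^2 + 8*x + (5.0/2)*(x - 1.0204 + 1.0939)^2
FOC: (2*4 + 5.0)*x = -8 + 5.0*(1.0204 - 1.0939)
x^{k+1} = -0.6437
Step 2: z-update.
Minimize 8*z^2 + 10*z + (5.0/2)*(-0.6437 - z + 1.0939)^2
FOC: (2*8 + 5.0)*z = -10 + 5.0*(-0.6437 + 1.0939)
z^{k+1} = -0.369
Step 3: u-update.
u^{k+1} = 1.0939 - 0.6437 + 0.369 = 0.8192
Step 4: Primal residual = |-0.6437 + 0.369| = 0.2747


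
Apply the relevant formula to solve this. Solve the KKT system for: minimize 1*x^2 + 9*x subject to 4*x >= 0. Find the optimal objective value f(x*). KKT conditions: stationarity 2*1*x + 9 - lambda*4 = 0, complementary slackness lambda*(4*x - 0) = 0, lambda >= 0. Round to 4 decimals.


Step 1: Try lambda = 0 (constraint inactive).
x_unc = -9/(2*1) = -4.5
Check: 4*-4.5 = -18.0 < 0 -- violated!
Step 2: Constraint must be active: 4*x = 0
x* = 0/4 = 0.0
lambda = (2*1*0.0 + 9)/4 = 2.25
Step 3: Compute optimal value.
f(x*) = 1*0.0^2 + 9*0.0 = 0.0


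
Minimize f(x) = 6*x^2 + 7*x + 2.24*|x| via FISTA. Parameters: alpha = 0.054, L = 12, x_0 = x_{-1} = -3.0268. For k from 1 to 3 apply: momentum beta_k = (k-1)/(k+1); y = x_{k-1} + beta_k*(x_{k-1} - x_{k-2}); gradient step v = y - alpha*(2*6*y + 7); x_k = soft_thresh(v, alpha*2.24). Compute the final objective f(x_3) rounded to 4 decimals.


FISTA on f(x) = 6*x^2 + 7*x + 2.24*|x|
L = 12, alpha = 0.054
Iteration 1: beta = 0.0, y = -3.0268 + 0.0*(-3.0268 + 3.0268) = -3.0268
  grad(y) = -29.3216, v = y - alpha*grad = -1.4434
  prox(v) = soft_thresh(-1.4434, 0.121) = -1.3225
Iteration 2: beta = 0.3333, y = -1.3225 + 0.3333*(-1.3225 + 3.0268) = -0.7544
  grad(y) = -2.0524, v = y - alpha*grad = -0.6435
  prox(v) = soft_thresh(-0.6435, 0.121) = -0.5226
Iteration 3: beta = 0.5, y = -0.5226 + 0.5*(-0.5226 + 1.3225) = -0.1226
  grad(y) = 5.5285, v = y - alpha*grad = -0.4212
  prox(v) = soft_thresh(-0.4212, 0.121) = -0.3002
f(x_3) = 6*(-0.3002)^2 + 7*(-0.3002) + 2.24*|-0.3002| = -0.8882


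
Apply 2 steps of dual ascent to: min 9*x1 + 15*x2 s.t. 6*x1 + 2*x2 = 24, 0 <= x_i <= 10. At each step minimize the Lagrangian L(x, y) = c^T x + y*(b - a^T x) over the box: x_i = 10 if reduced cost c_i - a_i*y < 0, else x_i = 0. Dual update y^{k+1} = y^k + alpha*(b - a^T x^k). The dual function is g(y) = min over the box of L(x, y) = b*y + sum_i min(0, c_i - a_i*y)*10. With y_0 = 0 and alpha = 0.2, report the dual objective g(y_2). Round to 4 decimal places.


Dual ascent for LP: min 9*x1 + 15*x2, 6*x1 + 2*x2 = 24, 0 <= x_i <= 10
Step 1: y^k = 0.0, reduced costs: (9.0, 15.0)
  x^k = (0.0, 0.0), subgradient = b - a^T x = 24.0
  y^{k+1} = 0.0 + 0.2*24.0 = 4.8
Step 2: y^k = 4.8, reduced costs: (-19.8, 5.4)
  x^k = (10.0, 0.0), subgradient = b - a^T x = -36.0
  y^{k+1} = 4.8 + 0.2*-36.0 = -2.4
Dual objective at y_2 = -2.4: reduced costs (23.4, 19.8), box minimizer x = (0.0, 0.0)
g(y_2) = b*y + (c1 - a1*y)*x1 + (c2 - a2*y)*x2 = 24*(-2.4) + 23.4*0.0 + 19.8*0.0 = -57.6 + 0.0 + 0.0 = -57.6


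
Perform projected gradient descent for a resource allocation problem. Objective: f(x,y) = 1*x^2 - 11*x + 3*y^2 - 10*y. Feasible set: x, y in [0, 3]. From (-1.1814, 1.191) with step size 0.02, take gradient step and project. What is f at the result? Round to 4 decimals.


Step 1: Compute gradient at (-1.1814, 1.191).
grad_x = 2*1*-1.1814 - 11 = -13.3628
grad_y = 2*3*1.191 - 10 = -2.854
Step 2: Gradient step.
x_raw = -1.1814 - 0.02*-13.3628 = -0.9141
y_raw = 1.191 - 0.02*-2.854 = 1.2481
Step 3: Project onto [0, 3].
x_proj = clip(-0.9141) = 0.0
y_proj = clip(1.2481) = 1.2481
Step 4: Evaluate f.
f(0.0, 1.2481) = -7.8077


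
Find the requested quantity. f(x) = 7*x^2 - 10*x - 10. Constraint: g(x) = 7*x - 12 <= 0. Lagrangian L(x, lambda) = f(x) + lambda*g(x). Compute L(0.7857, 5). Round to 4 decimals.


Step 1: Evaluate f(x).
f(0.7857) = 7*0.7857^2 - 10*0.7857 - 10 = -13.5357
Step 2: Evaluate g(x).
g(0.7857) = 7*0.7857 - 12 = -6.5001
Step 3: Compute Lagrangian.
L = -13.5357 + 5*-6.5001 = -46.0362


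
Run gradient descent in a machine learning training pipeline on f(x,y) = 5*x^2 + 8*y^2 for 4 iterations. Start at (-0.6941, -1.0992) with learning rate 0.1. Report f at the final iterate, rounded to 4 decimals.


Gradient descent on f(x,y) = 5*x^2 + 8*y^2.
Starting point: (-0.6941, -1.0992), alpha = 0.1
Step 1: grad_x = 2*5*-0.6941 = -6.941, grad_y = 2*8*-1.0992 = -17.5872
  x_1 = -0.6941 - 0.1*-6.941 = 0.0
  y_1 = -1.0992 - 0.1*-17.5872 = 0.6595
Step 2: grad_x = 2*5*0.0 = 0.0, grad_y = 2*8*0.6595 = 10.5523
  x_2 = 0.0 - 0.1*0.0 = 0.0
  y_2 = 0.6595 - 0.1*10.5523 = -0.3957
Step 3: grad_x = 2*5*0.0 = 0.0, grad_y = 2*8*-0.3957 = -6.3314
  x_3 = 0.0 - 0.1*0.0 = 0.0
  y_3 = -0.3957 - 0.1*-6.3314 = 0.2374
Step 4: grad_x = 2*5*0.0 = 0.0, grad_y = 2*8*0.2374 = 3.7988
  x_4 = 0.0 - 0.1*0.0 = 0.0
  y_4 = 0.2374 - 0.1*3.7988 = -0.1425
f(0.0, -0.1425) = 5*0.0^2 + 8*(-0.1425)^2 = 0.1624


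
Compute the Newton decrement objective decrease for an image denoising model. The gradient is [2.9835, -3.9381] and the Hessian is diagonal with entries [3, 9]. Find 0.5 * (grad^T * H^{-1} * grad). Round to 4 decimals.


Step 1: H is diagonal, so H^(-1) * g = [0.9945, -0.4376].
Step 2: g^T H^(-1) g = sum_i g_i^2 / H_ii
  = (2.9835)^2/3 + (-3.9381)^2/9
  = 2.9671 + 1.7232 = 4.6903
Step 3: Objective decrease = 0.5 * g^T H^(-1) g = 2.3451


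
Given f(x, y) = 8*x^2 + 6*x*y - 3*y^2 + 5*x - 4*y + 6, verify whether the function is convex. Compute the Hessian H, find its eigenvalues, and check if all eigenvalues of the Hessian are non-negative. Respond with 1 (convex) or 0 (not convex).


The Hessian of f(x,y) = 8*x^2 + 6*x*y - 3*y^2 + 5*x - 4*y + 6 is:
H = [[16, 6], [6, -6]]
Trace = 16 - 6 = 10
Determinant = 16*-6 - (6)^2 = -132
Discriminant = (10)^2 - 4*-132 = 628.0
Eigenvalues: lambda_1 = -7.53, lambda_2 = 17.53
The function is not convex.

0


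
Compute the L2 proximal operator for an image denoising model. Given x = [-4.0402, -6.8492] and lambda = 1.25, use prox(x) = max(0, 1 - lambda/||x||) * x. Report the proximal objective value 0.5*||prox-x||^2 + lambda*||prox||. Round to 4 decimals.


Step 1: Compute ||x||.
||x|| = 7.952
Step 2: Compute scaling factor.
scale = max(0, 1 - 1.25/7.952) = 0.8428
Step 3: prox(x) = [-3.4051, -5.7726]
||prox(x)|| = 6.702
Step 4: Proximal objective.
0.5*||prox-x||^2 = 0.7813
lambda*||prox|| = 8.3775
Total = 9.1588


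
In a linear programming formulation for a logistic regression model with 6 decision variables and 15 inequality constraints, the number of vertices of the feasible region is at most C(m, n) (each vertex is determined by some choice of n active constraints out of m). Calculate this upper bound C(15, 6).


Each vertex corresponds to some choice of n active constraints out of m, so the number of vertices is at most C(m, n) = m! / (n!(m-n)!).
m = 15, n = 6
Numerator: 15 * 14 * 13 * 12 * 11 * 10
Denominator: 6! = 720
C(15, 6) = 5005


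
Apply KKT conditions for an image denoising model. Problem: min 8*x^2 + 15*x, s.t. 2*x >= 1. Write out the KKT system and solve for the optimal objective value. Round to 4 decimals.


Step 1: Try lambda = 0 (constraint inactive).
x_unc = -15/(2*8) = -0.9375
Check: 2*-0.9375 = -1.875 < 1 -- violated!
Step 2: Constraint must be active: 2*x = 1
x* = 1/2 = 0.5
lambda = (2*8*0.5 + 15)/2 = 11.5
Step 3: Compute optimal value.
f(x*) = 8*0.5^2 + 15*0.5 = 9.5


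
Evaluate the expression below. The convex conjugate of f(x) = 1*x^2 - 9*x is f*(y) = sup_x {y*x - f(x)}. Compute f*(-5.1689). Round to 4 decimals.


f*(y) = sup_x {y*x - a*x^2 - b*x} = sup_x {(y-b)*x - a*x^2}
FOC: (y - b) - 2a*x = 0 => x* = (y - b)/(2a)
x* = (-5.1689 + 9)/(2*1) = 1.9156
f*(-5.1689) = (y-b)^2/(4a) = (-5.1689 + 9)^2/(4*1)
= 14.6773/4 = 3.6693


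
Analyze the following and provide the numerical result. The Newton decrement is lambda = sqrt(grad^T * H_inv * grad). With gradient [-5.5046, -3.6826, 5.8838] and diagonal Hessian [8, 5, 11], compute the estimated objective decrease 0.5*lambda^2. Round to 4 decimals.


Step 1: H is diagonal, so H^(-1) * g = [-0.6881, -0.7365, 0.5349].
Step 2: g^T H^(-1) g = sum_i g_i^2 / H_ii
  = (-5.5046)^2/8 + (-3.6826)^2/5 + (5.8838)^2/11
  = 3.7876 + 2.7123 + 3.1472 = 9.6471
Step 3: Objective decrease = 0.5 * g^T H^(-1) g = 4.8235


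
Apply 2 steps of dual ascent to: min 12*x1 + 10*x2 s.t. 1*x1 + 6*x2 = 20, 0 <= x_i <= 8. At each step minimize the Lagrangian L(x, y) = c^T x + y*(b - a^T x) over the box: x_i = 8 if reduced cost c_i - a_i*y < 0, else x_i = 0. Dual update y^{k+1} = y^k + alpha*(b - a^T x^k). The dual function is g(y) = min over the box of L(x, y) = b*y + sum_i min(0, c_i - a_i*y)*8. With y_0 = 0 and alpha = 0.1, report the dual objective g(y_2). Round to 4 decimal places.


Dual ascent for LP: min 12*x1 + 10*x2, 1*x1 + 6*x2 = 20, 0 <= x_i <= 8
Step 1: y^k = 0.0, reduced costs: (12.0, 10.0)
  x^k = (0.0, 0.0), subgradient = b - a^T x = 20.0
  y^{k+1} = 0.0 + 0.1*20.0 = 2.0
Step 2: y^k = 2.0, reduced costs: (10.0, -2.0)
  x^k = (0.0, 8.0), subgradient = b - a^T x = -28.0
  y^{k+1} = 2.0 + 0.1*-28.0 = -0.8
Dual objective at y_2 = -0.8: reduced costs (12.8, 14.8), box minimizer x = (0.0, 0.0)
g(y_2) = b*y + (c1 - a1*y)*x1 + (c2 - a2*y)*x2 = 20*(-0.8) + 12.8*0.0 + 14.8*0.0 = -16.0 + 0.0 + 0.0 = -16.0


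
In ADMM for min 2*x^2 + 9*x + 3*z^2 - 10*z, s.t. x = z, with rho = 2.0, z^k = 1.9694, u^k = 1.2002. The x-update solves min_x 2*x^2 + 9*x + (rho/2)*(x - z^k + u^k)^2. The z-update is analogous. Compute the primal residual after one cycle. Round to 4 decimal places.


ADMM iteration with rho = 2.0, z^k = 1.9694, u^k = 1.2002
Step 1: x-update.
Minimize 2*x^2 + 9*x + (2.0/2)*(x - 1.9694 + 1.2002)^2
FOC: (2*2 + 2.0)*x = -9 + 2.0*(1.9694 - 1.2002)
x^{k+1} = -1.2436
Step 2: z-update.
Minimize 3*z^2 - 10*z + (2.0/2)*(-1.2436 - z + 1.2002)^2
FOC: (2*3 + 2.0)*z = 10 + 2.0*(-1.2436 + 1.2002)
z^{k+1} = 1.2392
Step 3: u-update.
u^{k+1} = 1.2002 - 1.2436 - 1.2392 = -1.2826
Step 4: Primal residual = |-1.2436 - 1.2392| = 2.4828


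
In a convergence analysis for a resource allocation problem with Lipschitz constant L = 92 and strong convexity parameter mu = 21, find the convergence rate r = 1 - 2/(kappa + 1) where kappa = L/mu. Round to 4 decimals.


Step 1: Compute the condition number.
kappa = L/mu = 92/21 = 4.381
Step 2: Compute the convergence rate.
r = 1 - 2/(kappa + 1) = 1 - 2*mu/(L + mu) = (L - mu)/(L + mu) = 71/113 = 0.6283


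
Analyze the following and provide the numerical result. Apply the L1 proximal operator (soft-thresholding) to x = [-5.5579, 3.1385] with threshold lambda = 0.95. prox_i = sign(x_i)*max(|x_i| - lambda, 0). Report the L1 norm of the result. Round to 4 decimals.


Soft-thresholding with lambda = 0.95:
prox(-5.5579) = sign(-5.5579)*max(|-5.5579| - 0.95, 0) = -4.6079
prox(3.1385) = sign(3.1385)*max(|3.1385| - 0.95, 0) = 2.1885
prox(x) = [-4.6079, 2.1885]
||prox(x)||_1 = 4.6079 + 2.1885 = 6.7964


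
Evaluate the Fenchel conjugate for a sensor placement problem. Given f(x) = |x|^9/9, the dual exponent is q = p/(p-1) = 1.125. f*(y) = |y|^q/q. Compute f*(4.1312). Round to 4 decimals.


The conjugate exponent q satisfies 1/p + 1/q = 1.
p = 9, so q = 9/(9 - 1) = 1.125
|y|^q = 4.1312^1.125 = 4.9327
f*(4.1312) = 4.9327 / 1.125 = 4.3846


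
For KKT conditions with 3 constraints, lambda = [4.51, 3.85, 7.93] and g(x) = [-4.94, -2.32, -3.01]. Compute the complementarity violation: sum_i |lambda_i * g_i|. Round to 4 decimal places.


KKT complementary slackness check:
lambda_1 * g_1 = 4.51 * -4.94 = -22.2794
lambda_2 * g_2 = 3.85 * -2.32 = -8.932
lambda_3 * g_3 = 7.93 * -3.01 = -23.8693
Total violation = 22.2794 + 8.932 + 23.8693 = 55.0807


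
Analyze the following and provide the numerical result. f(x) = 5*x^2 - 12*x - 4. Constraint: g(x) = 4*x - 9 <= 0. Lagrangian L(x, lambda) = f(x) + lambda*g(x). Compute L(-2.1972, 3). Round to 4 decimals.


Step 1: Evaluate f(x).
f(-2.1972) = 5*(-2.1972)^2 - 12*(-2.1972) - 4 = 46.5048
Step 2: Evaluate g(x).
g(-2.1972) = 4*-2.1972 - 9 = -17.7888
Step 3: Compute Lagrangian.
L = 46.5048 + 3*-17.7888 = -6.8616


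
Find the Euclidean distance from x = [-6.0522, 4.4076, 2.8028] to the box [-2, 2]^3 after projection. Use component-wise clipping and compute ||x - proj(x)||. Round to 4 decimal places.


Project each component onto [-2, 2].
clip(-6.0522) = -2.0, clip(4.4076) = 2.0, clip(2.8028) = 2.0
Projection = [-2.0, 2.0, 2.0]
Squared diffs: [16.4203, 5.7965, 0.6445]
Distance = sqrt(22.8613) = 4.7814


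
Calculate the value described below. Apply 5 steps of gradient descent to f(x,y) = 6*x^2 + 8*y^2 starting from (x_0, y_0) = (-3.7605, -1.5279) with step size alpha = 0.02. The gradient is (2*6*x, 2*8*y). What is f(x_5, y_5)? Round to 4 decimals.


Gradient descent on f(x,y) = 6*x^2 + 8*y^2.
Starting point: (-3.7605, -1.5279), alpha = 0.02
Step 1: grad_x = 2*6*-3.7605 = -45.126, grad_y = 2*8*-1.5279 = -24.4464
  x_1 = -3.7605 - 0.02*-45.126 = -2.858
  y_1 = -1.5279 - 0.02*-24.4464 = -1.039
Step 2: grad_x = 2*6*-2.858 = -34.2958, grad_y = 2*8*-1.039 = -16.6236
  x_2 = -2.858 - 0.02*-34.2958 = -2.1721
  y_2 = -1.039 - 0.02*-16.6236 = -0.7065
Step 3: grad_x = 2*6*-2.1721 = -26.0648, grad_y = 2*8*-0.7065 = -11.304
  x_3 = -2.1721 - 0.02*-26.0648 = -1.6508
  y_3 = -0.7065 - 0.02*-11.304 = -0.4804
Step 4: grad_x = 2*6*-1.6508 = -19.8092, grad_y = 2*8*-0.4804 = -7.6867
  x_4 = -1.6508 - 0.02*-19.8092 = -1.2546
  y_4 = -0.4804 - 0.02*-7.6867 = -0.3267
Step 5: grad_x = 2*6*-1.2546 = -15.055, grad_y = 2*8*-0.3267 = -5.227
  x_5 = -1.2546 - 0.02*-15.055 = -0.9535
  y_5 = -0.3267 - 0.02*-5.227 = -0.2221
f(-0.9535, -0.2221) = 6*(-0.9535)^2 + 8*(-0.2221)^2 = 5.8496


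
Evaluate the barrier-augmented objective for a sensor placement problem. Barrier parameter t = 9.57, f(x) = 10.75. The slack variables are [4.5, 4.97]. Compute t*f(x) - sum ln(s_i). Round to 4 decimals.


Step 1: Compute log-barrier.
ln values: [1.5041, 1.6034]
phi = -(1.5041 + 1.6034) = -3.1075
Step 2: Compute augmented objective.
t*f(x) = 9.57*10.75 = 102.8775
Total = 102.8775 - 3.1075 = 99.77


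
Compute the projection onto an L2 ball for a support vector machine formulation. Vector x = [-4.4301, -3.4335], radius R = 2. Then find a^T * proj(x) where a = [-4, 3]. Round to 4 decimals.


Step 1: Compute ||x|| (intermediates to 6 decimals).
||x|| = sqrt((-4.4301)^2 + (-3.4335)^2) = 5.604883
Step 2: Project.
Since ||x|| > R, scale = R/||x|| = 2/5.604883 = 0.356832, proj(x) = scale * x
proj(x) = [-1.580801, -1.225183]
Step 3: Dot product.
a^T * proj(x) = -4*(-1.580801) + 3*(-1.225183) = 2.6477


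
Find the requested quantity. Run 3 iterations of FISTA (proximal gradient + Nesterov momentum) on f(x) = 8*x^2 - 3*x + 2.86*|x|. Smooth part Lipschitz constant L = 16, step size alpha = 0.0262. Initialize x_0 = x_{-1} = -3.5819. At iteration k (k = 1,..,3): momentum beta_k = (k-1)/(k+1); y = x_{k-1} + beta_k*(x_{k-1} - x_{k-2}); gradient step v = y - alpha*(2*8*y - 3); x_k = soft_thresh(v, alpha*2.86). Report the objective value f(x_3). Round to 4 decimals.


FISTA on f(x) = 8*x^2 - 3*x + 2.86*|x|
L = 16, alpha = 0.0262
Iteration 1: beta = 0.0, y = -3.5819 + 0.0*(-3.5819 + 3.5819) = -3.5819
  grad(y) = -60.3104, v = y - alpha*grad = -2.0018
  prox(v) = soft_thresh(-2.0018, 0.0749) = -1.9268
Iteration 2: beta = 0.3333, y = -1.9268 + 0.3333*(-1.9268 + 3.5819) = -1.3751
  grad(y) = -25.0024, v = y - alpha*grad = -0.7201
  prox(v) = soft_thresh(-0.7201, 0.0749) = -0.6452
Iteration 3: beta = 0.5, y = -0.6452 + 0.5*(-0.6452 + 1.9268) = -0.0043
  grad(y) = -3.069, v = y - alpha*grad = 0.0761
  prox(v) = soft_thresh(0.0761, 0.0749) = 0.0012
f(x_3) = 8*0.0012^2 - 3*0.0012 + 2.86*|0.0012| = -0.0002


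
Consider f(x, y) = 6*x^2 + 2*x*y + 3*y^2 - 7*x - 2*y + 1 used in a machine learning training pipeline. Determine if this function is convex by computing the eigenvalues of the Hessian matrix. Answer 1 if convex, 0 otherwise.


The Hessian of f(x,y) = 6*x^2 + 2*x*y + 3*y^2 - 7*x - 2*y + 1 is:
H = [[12, 2], [2, 6]]
Trace = 12 + 6 = 18
Determinant = 12*6 - (2)^2 = 68
Discriminant = (18)^2 - 4*68 = 52.0
Eigenvalues: lambda_1 = 5.3944, lambda_2 = 12.6056
The function is convex.

1


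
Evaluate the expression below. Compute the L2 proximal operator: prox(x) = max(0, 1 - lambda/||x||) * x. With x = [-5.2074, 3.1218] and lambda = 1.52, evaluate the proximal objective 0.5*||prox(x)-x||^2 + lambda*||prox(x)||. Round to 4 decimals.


Step 1: Compute ||x||.
||x|| = 6.0715
Step 2: Compute scaling factor.
scale = max(0, 1 - 1.52/6.0715) = 0.7496
Step 3: prox(x) = [-3.9037, 2.3403]
||prox(x)|| = 4.5515
Step 4: Proximal objective.
0.5*||prox-x||^2 = 1.1552
lambda*||prox|| = 6.9183
Total = 8.0734


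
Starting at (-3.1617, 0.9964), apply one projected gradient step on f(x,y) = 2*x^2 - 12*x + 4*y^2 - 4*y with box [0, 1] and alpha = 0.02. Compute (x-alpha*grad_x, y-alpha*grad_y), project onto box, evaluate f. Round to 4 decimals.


Step 1: Compute gradient at (-3.1617, 0.9964).
grad_x = 2*2*-3.1617 - 12 = -24.6468
grad_y = 2*4*0.9964 - 4 = 3.9712
Step 2: Gradient step.
x_raw = -3.1617 - 0.02*-24.6468 = -2.6688
y_raw = 0.9964 - 0.02*3.9712 = 0.917
Step 3: Project onto [0, 1].
x_proj = clip(-2.6688) = 0.0
y_proj = clip(0.917) = 0.917
Step 4: Evaluate f.
f(0.0, 0.917) = -0.3045


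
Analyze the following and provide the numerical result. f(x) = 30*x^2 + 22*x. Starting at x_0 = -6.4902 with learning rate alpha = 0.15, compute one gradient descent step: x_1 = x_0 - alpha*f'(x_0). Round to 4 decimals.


We compute the gradient at x_0 and apply the update.
f'(x) = 60*x + 22
f'(-6.4902) = 60*-6.4902 + 22 = -367.412
x_1 = -6.4902 - 0.15*-367.412 = 48.6216


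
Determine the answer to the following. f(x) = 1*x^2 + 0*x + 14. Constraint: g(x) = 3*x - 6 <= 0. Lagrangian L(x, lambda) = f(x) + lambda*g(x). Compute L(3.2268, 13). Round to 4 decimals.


Step 1: Evaluate f(x).
f(3.2268) = 1*3.2268^2 + 0*3.2268 + 14 = 24.4122
Step 2: Evaluate g(x).
g(3.2268) = 3*3.2268 - 6 = 3.6804
Step 3: Compute Lagrangian.
L = 24.4122 + 13*3.6804 = 72.2574
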